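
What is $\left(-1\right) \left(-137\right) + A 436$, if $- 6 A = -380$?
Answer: $\frac{83251}{3} \approx 27750.0$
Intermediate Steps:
$A = \frac{190}{3}$ ($A = \left(- \frac{1}{6}\right) \left(-380\right) = \frac{190}{3} \approx 63.333$)
$\left(-1\right) \left(-137\right) + A 436 = \left(-1\right) \left(-137\right) + \frac{190}{3} \cdot 436 = 137 + \frac{82840}{3} = \frac{83251}{3}$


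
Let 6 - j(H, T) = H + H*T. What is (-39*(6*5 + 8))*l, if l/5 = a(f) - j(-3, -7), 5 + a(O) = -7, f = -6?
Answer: 0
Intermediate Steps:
a(O) = -12 (a(O) = -5 - 7 = -12)
j(H, T) = 6 - H - H*T (j(H, T) = 6 - (H + H*T) = 6 + (-H - H*T) = 6 - H - H*T)
l = 0 (l = 5*(-12 - (6 - 1*(-3) - 1*(-3)*(-7))) = 5*(-12 - (6 + 3 - 21)) = 5*(-12 - 1*(-12)) = 5*(-12 + 12) = 5*0 = 0)
(-39*(6*5 + 8))*l = -39*(6*5 + 8)*0 = -39*(30 + 8)*0 = -39*38*0 = -1482*0 = 0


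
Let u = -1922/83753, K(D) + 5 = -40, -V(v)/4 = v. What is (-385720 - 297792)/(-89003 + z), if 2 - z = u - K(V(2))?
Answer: 14311545134/1864466929 ≈ 7.6759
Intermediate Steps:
V(v) = -4*v
K(D) = -45 (K(D) = -5 - 40 = -45)
u = -1922/83753 (u = -1922*1/83753 = -1922/83753 ≈ -0.022948)
z = -3599457/83753 (z = 2 - (-1922/83753 - 1*(-45)) = 2 - (-1922/83753 + 45) = 2 - 1*3766963/83753 = 2 - 3766963/83753 = -3599457/83753 ≈ -42.977)
(-385720 - 297792)/(-89003 + z) = (-385720 - 297792)/(-89003 - 3599457/83753) = -683512/(-7457867716/83753) = -683512*(-83753/7457867716) = 14311545134/1864466929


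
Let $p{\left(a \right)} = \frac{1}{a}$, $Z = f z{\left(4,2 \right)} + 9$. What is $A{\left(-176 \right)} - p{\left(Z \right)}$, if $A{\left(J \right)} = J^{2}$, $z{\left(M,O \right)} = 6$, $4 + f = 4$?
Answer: $\frac{278783}{9} \approx 30976.0$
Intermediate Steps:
$f = 0$ ($f = -4 + 4 = 0$)
$Z = 9$ ($Z = 0 \cdot 6 + 9 = 0 + 9 = 9$)
$A{\left(-176 \right)} - p{\left(Z \right)} = \left(-176\right)^{2} - \frac{1}{9} = 30976 - \frac{1}{9} = \frac{278783}{9}$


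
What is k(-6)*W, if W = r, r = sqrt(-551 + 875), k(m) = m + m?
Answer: -216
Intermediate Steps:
k(m) = 2*m
r = 18 (r = sqrt(324) = 18)
W = 18
k(-6)*W = (2*(-6))*18 = -12*18 = -216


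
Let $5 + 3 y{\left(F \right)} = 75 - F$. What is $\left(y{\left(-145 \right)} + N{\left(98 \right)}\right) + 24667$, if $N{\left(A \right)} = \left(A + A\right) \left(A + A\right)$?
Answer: $\frac{189464}{3} \approx 63155.0$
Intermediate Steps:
$y{\left(F \right)} = \frac{70}{3} - \frac{F}{3}$ ($y{\left(F \right)} = - \frac{5}{3} + \frac{75 - F}{3} = - \frac{5}{3} - \left(-25 + \frac{F}{3}\right) = \frac{70}{3} - \frac{F}{3}$)
$N{\left(A \right)} = 4 A^{2}$ ($N{\left(A \right)} = 2 A 2 A = 4 A^{2}$)
$\left(y{\left(-145 \right)} + N{\left(98 \right)}\right) + 24667 = \left(\left(\frac{70}{3} - - \frac{145}{3}\right) + 4 \cdot 98^{2}\right) + 24667 = \left(\left(\frac{70}{3} + \frac{145}{3}\right) + 4 \cdot 9604\right) + 24667 = \left(\frac{215}{3} + 38416\right) + 24667 = \frac{115463}{3} + 24667 = \frac{189464}{3}$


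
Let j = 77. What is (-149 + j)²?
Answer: 5184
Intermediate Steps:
(-149 + j)² = (-149 + 77)² = (-72)² = 5184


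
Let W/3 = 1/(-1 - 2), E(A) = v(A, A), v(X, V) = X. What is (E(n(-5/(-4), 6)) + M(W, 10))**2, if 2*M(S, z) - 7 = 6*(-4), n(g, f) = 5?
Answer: 49/4 ≈ 12.250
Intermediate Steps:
E(A) = A
W = -1 (W = 3/(-1 - 2) = 3/(-3) = 3*(-1/3) = -1)
M(S, z) = -17/2 (M(S, z) = 7/2 + (6*(-4))/2 = 7/2 + (1/2)*(-24) = 7/2 - 12 = -17/2)
(E(n(-5/(-4), 6)) + M(W, 10))**2 = (5 - 17/2)**2 = (-7/2)**2 = 49/4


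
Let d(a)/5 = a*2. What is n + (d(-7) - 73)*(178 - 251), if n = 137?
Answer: 10576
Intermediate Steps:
d(a) = 10*a (d(a) = 5*(a*2) = 5*(2*a) = 10*a)
n + (d(-7) - 73)*(178 - 251) = 137 + (10*(-7) - 73)*(178 - 251) = 137 + (-70 - 73)*(-73) = 137 - 143*(-73) = 137 + 10439 = 10576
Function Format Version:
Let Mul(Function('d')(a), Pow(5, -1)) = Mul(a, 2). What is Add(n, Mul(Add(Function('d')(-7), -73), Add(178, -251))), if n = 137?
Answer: 10576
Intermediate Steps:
Function('d')(a) = Mul(10, a) (Function('d')(a) = Mul(5, Mul(a, 2)) = Mul(5, Mul(2, a)) = Mul(10, a))
Add(n, Mul(Add(Function('d')(-7), -73), Add(178, -251))) = Add(137, Mul(Add(Mul(10, -7), -73), Add(178, -251))) = Add(137, Mul(Add(-70, -73), -73)) = Add(137, Mul(-143, -73)) = Add(137, 10439) = 10576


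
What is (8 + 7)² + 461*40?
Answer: 18665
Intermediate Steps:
(8 + 7)² + 461*40 = 15² + 18440 = 225 + 18440 = 18665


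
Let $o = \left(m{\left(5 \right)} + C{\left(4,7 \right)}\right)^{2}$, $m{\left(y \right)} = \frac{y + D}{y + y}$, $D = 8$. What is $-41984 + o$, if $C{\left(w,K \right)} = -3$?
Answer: $- \frac{4198111}{100} \approx -41981.0$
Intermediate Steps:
$m{\left(y \right)} = \frac{8 + y}{2 y}$ ($m{\left(y \right)} = \frac{y + 8}{y + y} = \frac{8 + y}{2 y}$)
$o = \frac{289}{100}$ ($o = \left(\frac{8 + 5}{2 \cdot 5} - 3\right)^{2} = \left(\frac{1}{2} \cdot \frac{1}{5} \cdot 13 - 3\right)^{2} = \left(\frac{13}{10} - 3\right)^{2} = \left(- \frac{17}{10}\right)^{2} = \frac{289}{100} \approx 2.89$)
$-41984 + o = -41984 + \frac{289}{100} = - \frac{4198111}{100}$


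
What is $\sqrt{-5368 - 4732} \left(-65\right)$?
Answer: $- 650 i \sqrt{101} \approx - 6532.4 i$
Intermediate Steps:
$\sqrt{-5368 - 4732} \left(-65\right) = \sqrt{-10100} \left(-65\right) = 10 i \sqrt{101} \left(-65\right) = - 650 i \sqrt{101}$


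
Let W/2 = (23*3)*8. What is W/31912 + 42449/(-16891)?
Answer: -166998103/67378199 ≈ -2.4785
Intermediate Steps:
W = 1104 (W = 2*((23*3)*8) = 2*(69*8) = 2*552 = 1104)
W/31912 + 42449/(-16891) = 1104/31912 + 42449/(-16891) = 1104*(1/31912) + 42449*(-1/16891) = 138/3989 - 42449/16891 = -166998103/67378199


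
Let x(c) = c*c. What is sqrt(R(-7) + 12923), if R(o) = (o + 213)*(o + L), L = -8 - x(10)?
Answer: I*sqrt(10767) ≈ 103.76*I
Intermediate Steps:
x(c) = c**2
L = -108 (L = -8 - 1*10**2 = -8 - 1*100 = -8 - 100 = -108)
R(o) = (-108 + o)*(213 + o) (R(o) = (o + 213)*(o - 108) = (213 + o)*(-108 + o) = (-108 + o)*(213 + o))
sqrt(R(-7) + 12923) = sqrt((-23004 + (-7)**2 + 105*(-7)) + 12923) = sqrt((-23004 + 49 - 735) + 12923) = sqrt(-23690 + 12923) = sqrt(-10767) = I*sqrt(10767)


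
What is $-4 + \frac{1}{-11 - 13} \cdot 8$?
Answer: $- \frac{13}{3} \approx -4.3333$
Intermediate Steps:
$-4 + \frac{1}{-11 - 13} \cdot 8 = -4 + \frac{1}{-24} \cdot 8 = -4 - \frac{1}{3} = - \frac{13}{3}$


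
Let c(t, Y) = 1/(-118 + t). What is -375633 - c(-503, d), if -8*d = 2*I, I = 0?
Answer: -233268092/621 ≈ -3.7563e+5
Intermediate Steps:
d = 0 (d = -0/4 = -1/8*0 = 0)
-375633 - c(-503, d) = -375633 - 1/(-118 - 503) = -375633 - 1/(-621) = -375633 - 1*(-1/621) = -375633 + 1/621 = -233268092/621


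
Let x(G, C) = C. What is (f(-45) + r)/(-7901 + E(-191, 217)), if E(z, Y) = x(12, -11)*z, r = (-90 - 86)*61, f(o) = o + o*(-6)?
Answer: 10511/5800 ≈ 1.8122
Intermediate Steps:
f(o) = -5*o (f(o) = o - 6*o = -5*o)
r = -10736 (r = -176*61 = -10736)
E(z, Y) = -11*z
(f(-45) + r)/(-7901 + E(-191, 217)) = (-5*(-45) - 10736)/(-7901 - 11*(-191)) = (225 - 10736)/(-7901 + 2101) = -10511/(-5800) = -10511*(-1/5800) = 10511/5800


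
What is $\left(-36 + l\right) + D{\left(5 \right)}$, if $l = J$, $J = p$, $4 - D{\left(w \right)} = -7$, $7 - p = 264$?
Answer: $-282$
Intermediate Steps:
$p = -257$ ($p = 7 - 264 = -257$)
$D{\left(w \right)} = 11$ ($D{\left(w \right)} = 4 - -7 = 4 + 7 = 11$)
$J = -257$
$l = -257$
$\left(-36 + l\right) + D{\left(5 \right)} = \left(-36 - 257\right) + 11 = -293 + 11 = -282$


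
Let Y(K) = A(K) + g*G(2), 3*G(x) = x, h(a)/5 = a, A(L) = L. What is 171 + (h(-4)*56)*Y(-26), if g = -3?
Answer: 31531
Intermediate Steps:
h(a) = 5*a
G(x) = x/3
Y(K) = -2 + K (Y(K) = K - 2 = -2 + K)
171 + (h(-4)*56)*Y(-26) = 171 + ((5*(-4))*56)*(-2 - 26) = 171 - 20*56*(-28) = 171 - 1120*(-28) = 171 + 31360 = 31531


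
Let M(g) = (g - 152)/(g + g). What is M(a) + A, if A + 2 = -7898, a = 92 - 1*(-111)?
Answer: -3207349/406 ≈ -7899.9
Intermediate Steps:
a = 203 (a = 92 + 111 = 203)
M(g) = (-152 + g)/(2*g) (M(g) = (-152 + g)/((2*g)) = (-152 + g)*(1/(2*g)) = (-152 + g)/(2*g))
A = -7900 (A = -2 - 7898 = -7900)
M(a) + A = (½)*(-152 + 203)/203 - 7900 = (½)*(1/203)*51 - 7900 = 51/406 - 7900 = -3207349/406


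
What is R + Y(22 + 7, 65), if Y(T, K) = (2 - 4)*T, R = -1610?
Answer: -1668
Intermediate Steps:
Y(T, K) = -2*T
R + Y(22 + 7, 65) = -1610 - 2*(22 + 7) = -1610 - 2*29 = -1610 - 58 = -1668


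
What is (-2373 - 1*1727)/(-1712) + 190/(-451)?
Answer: 380955/193028 ≈ 1.9736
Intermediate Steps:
(-2373 - 1*1727)/(-1712) + 190/(-451) = (-2373 - 1727)*(-1/1712) + 190*(-1/451) = -4100*(-1/1712) - 190/451 = 1025/428 - 190/451 = 380955/193028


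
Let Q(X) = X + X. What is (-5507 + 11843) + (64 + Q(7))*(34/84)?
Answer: 44573/7 ≈ 6367.6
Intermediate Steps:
Q(X) = 2*X
(-5507 + 11843) + (64 + Q(7))*(34/84) = (-5507 + 11843) + (64 + 2*7)*(34/84) = 6336 + (64 + 14)*(34*(1/84)) = 6336 + 78*(17/42) = 6336 + 221/7 = 44573/7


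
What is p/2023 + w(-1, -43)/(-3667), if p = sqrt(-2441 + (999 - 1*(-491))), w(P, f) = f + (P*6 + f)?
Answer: 92/3667 + I*sqrt(951)/2023 ≈ 0.025089 + 0.015244*I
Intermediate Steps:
w(P, f) = 2*f + 6*P (w(P, f) = f + (6*P + f) = f + (f + 6*P) = 2*f + 6*P)
p = I*sqrt(951) (p = sqrt(-2441 + (999 + 491)) = sqrt(-2441 + 1490) = sqrt(-951) = I*sqrt(951) ≈ 30.838*I)
p/2023 + w(-1, -43)/(-3667) = (I*sqrt(951))/2023 + (2*(-43) + 6*(-1))/(-3667) = (I*sqrt(951))*(1/2023) + (-86 - 6)*(-1/3667) = I*sqrt(951)/2023 - 92*(-1/3667) = I*sqrt(951)/2023 + 92/3667 = 92/3667 + I*sqrt(951)/2023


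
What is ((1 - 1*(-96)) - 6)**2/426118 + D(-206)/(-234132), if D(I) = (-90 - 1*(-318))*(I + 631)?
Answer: -468476037/1187712614 ≈ -0.39444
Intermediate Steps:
D(I) = 143868 + 228*I (D(I) = (-90 + 318)*(631 + I) = 228*(631 + I) = 143868 + 228*I)
((1 - 1*(-96)) - 6)**2/426118 + D(-206)/(-234132) = ((1 - 1*(-96)) - 6)**2/426118 + (143868 + 228*(-206))/(-234132) = ((1 + 96) - 6)**2*(1/426118) + (143868 - 46968)*(-1/234132) = (97 - 6)**2*(1/426118) + 96900*(-1/234132) = 91**2*(1/426118) - 8075/19511 = 8281*(1/426118) - 8075/19511 = 1183/60874 - 8075/19511 = -468476037/1187712614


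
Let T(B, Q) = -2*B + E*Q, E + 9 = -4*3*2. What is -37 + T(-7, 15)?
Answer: -518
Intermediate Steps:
E = -33 (E = -9 - 4*3*2 = -9 - 2*6*2 = -9 - 12*2 = -9 - 24 = -33)
T(B, Q) = -33*Q - 2*B (T(B, Q) = -2*B - 33*Q = -33*Q - 2*B)
-37 + T(-7, 15) = -37 + (-33*15 - 2*(-7)) = -37 + (-495 + 14) = -37 - 481 = -518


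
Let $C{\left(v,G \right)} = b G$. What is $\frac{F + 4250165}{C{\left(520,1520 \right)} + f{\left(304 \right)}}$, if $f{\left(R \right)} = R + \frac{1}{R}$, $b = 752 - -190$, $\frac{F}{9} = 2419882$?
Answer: $\frac{7912847312}{435371777} \approx 18.175$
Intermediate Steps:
$F = 21778938$ ($F = 9 \cdot 2419882 = 21778938$)
$b = 942$ ($b = 752 + 190 = 942$)
$C{\left(v,G \right)} = 942 G$
$\frac{F + 4250165}{C{\left(520,1520 \right)} + f{\left(304 \right)}} = \frac{21778938 + 4250165}{942 \cdot 1520 + \left(304 + \frac{1}{304}\right)} = \frac{26029103}{1431840 + \left(304 + \frac{1}{304}\right)} = \frac{26029103}{1431840 + \frac{92417}{304}} = \frac{26029103}{\frac{435371777}{304}} = 26029103 \cdot \frac{304}{435371777} = \frac{7912847312}{435371777}$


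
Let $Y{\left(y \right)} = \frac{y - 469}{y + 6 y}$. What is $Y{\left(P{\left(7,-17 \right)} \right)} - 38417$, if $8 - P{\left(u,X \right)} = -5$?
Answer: $- \frac{3496403}{91} \approx -38422.0$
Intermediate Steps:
$P{\left(u,X \right)} = 13$ ($P{\left(u,X \right)} = 8 - -5 = 8 + 5 = 13$)
$Y{\left(y \right)} = \frac{-469 + y}{7 y}$
$Y{\left(P{\left(7,-17 \right)} \right)} - 38417 = \frac{-469 + 13}{7 \cdot 13} - 38417 = \frac{1}{7} \cdot \frac{1}{13} \left(-456\right) - 38417 = - \frac{456}{91} - 38417 = - \frac{3496403}{91}$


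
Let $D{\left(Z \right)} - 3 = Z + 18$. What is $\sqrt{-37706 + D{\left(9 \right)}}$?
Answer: $2 i \sqrt{9419} \approx 194.1 i$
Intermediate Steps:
$D{\left(Z \right)} = 21 + Z$ ($D{\left(Z \right)} = 3 + \left(Z + 18\right) = 3 + \left(18 + Z\right) = 21 + Z$)
$\sqrt{-37706 + D{\left(9 \right)}} = \sqrt{-37706 + \left(21 + 9\right)} = \sqrt{-37706 + 30} = \sqrt{-37676} = 2 i \sqrt{9419}$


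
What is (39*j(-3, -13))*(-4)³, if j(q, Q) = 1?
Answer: -2496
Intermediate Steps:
(39*j(-3, -13))*(-4)³ = (39*1)*(-4)³ = 39*(-64) = -2496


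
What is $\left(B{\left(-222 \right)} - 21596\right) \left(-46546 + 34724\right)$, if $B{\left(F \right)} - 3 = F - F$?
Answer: $255272446$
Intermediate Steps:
$B{\left(F \right)} = 3$ ($B{\left(F \right)} = 3 + \left(F - F\right) = 3 + 0 = 3$)
$\left(B{\left(-222 \right)} - 21596\right) \left(-46546 + 34724\right) = \left(3 - 21596\right) \left(-46546 + 34724\right) = \left(-21593\right) \left(-11822\right) = 255272446$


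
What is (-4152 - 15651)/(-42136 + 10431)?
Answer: 19803/31705 ≈ 0.62460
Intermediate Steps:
(-4152 - 15651)/(-42136 + 10431) = -19803/(-31705) = -19803*(-1/31705) = 19803/31705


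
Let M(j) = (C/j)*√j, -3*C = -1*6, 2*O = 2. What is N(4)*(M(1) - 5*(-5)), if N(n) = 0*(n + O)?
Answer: 0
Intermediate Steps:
O = 1 (O = (½)*2 = 1)
C = 2 (C = -(-1)*6/3 = -⅓*(-6) = 2)
N(n) = 0 (N(n) = 0*(n + 1) = 0*(1 + n) = 0)
M(j) = 2/√j (M(j) = (2/j)*√j = 2/√j)
N(4)*(M(1) - 5*(-5)) = 0*(2/√1 - 5*(-5)) = 0*(2*1 + 25) = 0*(2 + 25) = 0*27 = 0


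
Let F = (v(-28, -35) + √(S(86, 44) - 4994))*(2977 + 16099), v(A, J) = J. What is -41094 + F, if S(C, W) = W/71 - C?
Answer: -708754 + 38152*I*√6401289/71 ≈ -7.0875e+5 + 1.3595e+6*I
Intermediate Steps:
S(C, W) = -C + W/71 (S(C, W) = W*(1/71) - C = W/71 - C = -C + W/71)
F = -667660 + 38152*I*√6401289/71 (F = (-35 + √((-1*86 + (1/71)*44) - 4994))*(2977 + 16099) = (-35 + √((-86 + 44/71) - 4994))*19076 = (-35 + √(-6062/71 - 4994))*19076 = (-35 + √(-360636/71))*19076 = (-35 + 2*I*√6401289/71)*19076 = -667660 + 38152*I*√6401289/71 ≈ -6.6766e+5 + 1.3595e+6*I)
-41094 + F = -41094 + (-667660 + 38152*I*√6401289/71) = -708754 + 38152*I*√6401289/71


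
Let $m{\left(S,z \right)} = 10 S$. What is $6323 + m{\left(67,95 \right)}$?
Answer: $6993$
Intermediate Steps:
$6323 + m{\left(67,95 \right)} = 6323 + 10 \cdot 67 = 6323 + 670 = 6993$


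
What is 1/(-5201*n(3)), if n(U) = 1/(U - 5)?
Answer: 2/5201 ≈ 0.00038454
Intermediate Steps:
n(U) = 1/(-5 + U)
1/(-5201*n(3)) = 1/(-5201/(-5 + 3)) = 1/(-5201/(-2)) = 1/(-5201*(-½)) = 1/(5201/2) = 2/5201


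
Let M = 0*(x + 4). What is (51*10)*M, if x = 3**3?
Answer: 0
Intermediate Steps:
x = 27
M = 0 (M = 0*(27 + 4) = 0*31 = 0)
(51*10)*M = (51*10)*0 = 510*0 = 0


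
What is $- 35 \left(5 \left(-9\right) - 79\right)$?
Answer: $4340$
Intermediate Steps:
$- 35 \left(5 \left(-9\right) - 79\right) = - 35 \left(-45 - 79\right) = \left(-35\right) \left(-124\right) = 4340$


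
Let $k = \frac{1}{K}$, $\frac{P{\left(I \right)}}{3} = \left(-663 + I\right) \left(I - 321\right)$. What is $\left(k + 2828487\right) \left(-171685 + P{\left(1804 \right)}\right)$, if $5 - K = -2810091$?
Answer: $\frac{2436470065936979867}{175631} \approx 1.3873 \cdot 10^{13}$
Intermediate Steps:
$K = 2810096$ ($K = 5 - -2810091 = 5 + 2810091 = 2810096$)
$P{\left(I \right)} = 3 \left(-663 + I\right) \left(-321 + I\right)$ ($P{\left(I \right)} = 3 \left(-663 + I\right) \left(I - 321\right) = 3 \left(-663 + I\right) \left(-321 + I\right)$)
$k = \frac{1}{2810096} \approx 3.5586 \cdot 10^{-7}$
$\left(k + 2828487\right) \left(-171685 + P{\left(1804 \right)}\right) = \left(\frac{1}{2810096} + 2828487\right) \left(-171685 + \left(638469 - 5325408 + 3 \cdot 1804^{2}\right)\right) = \frac{7948320004753 \left(-171685 + \left(638469 - 5325408 + 3 \cdot 3254416\right)\right)}{2810096} = \frac{7948320004753 \left(-171685 + \left(638469 - 5325408 + 9763248\right)\right)}{2810096} = \frac{7948320004753 \left(-171685 + 5076309\right)}{2810096} = \frac{7948320004753}{2810096} \cdot 4904624 = \frac{2436470065936979867}{175631}$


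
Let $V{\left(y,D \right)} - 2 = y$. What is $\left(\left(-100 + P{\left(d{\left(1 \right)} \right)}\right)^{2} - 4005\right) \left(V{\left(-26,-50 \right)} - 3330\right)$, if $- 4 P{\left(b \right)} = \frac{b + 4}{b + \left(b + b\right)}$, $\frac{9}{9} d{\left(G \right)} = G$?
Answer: $- \frac{489295495}{24} \approx -2.0387 \cdot 10^{7}$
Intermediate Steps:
$d{\left(G \right)} = G$
$V{\left(y,D \right)} = 2 + y$
$P{\left(b \right)} = - \frac{4 + b}{12 b}$ ($P{\left(b \right)} = - \frac{\left(b + 4\right) \frac{1}{b + \left(b + b\right)}}{4} = - \frac{\left(4 + b\right) \frac{1}{b + 2 b}}{4} = - \frac{\left(4 + b\right) \frac{1}{3 b}}{4} = - \frac{\frac{1}{3} \frac{1}{b} \left(4 + b\right)}{4} = - \frac{4 + b}{12 b}$)
$\left(\left(-100 + P{\left(d{\left(1 \right)} \right)}\right)^{2} - 4005\right) \left(V{\left(-26,-50 \right)} - 3330\right) = \left(\left(-100 + \frac{-4 - 1}{12 \cdot 1}\right)^{2} - 4005\right) \left(\left(2 - 26\right) - 3330\right) = \left(\left(-100 + \frac{1}{12} \cdot 1 \left(-4 - 1\right)\right)^{2} - 4005\right) \left(-24 - 3330\right) = \left(\left(-100 + \frac{1}{12} \cdot 1 \left(-5\right)\right)^{2} - 4005\right) \left(-3354\right) = \left(\left(-100 - \frac{5}{12}\right)^{2} - 4005\right) \left(-3354\right) = \left(\left(- \frac{1205}{12}\right)^{2} - 4005\right) \left(-3354\right) = \left(\frac{1452025}{144} - 4005\right) \left(-3354\right) = \frac{875305}{144} \left(-3354\right) = - \frac{489295495}{24}$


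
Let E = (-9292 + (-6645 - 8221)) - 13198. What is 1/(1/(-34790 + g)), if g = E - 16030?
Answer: -88176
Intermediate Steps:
E = -37356 (E = (-9292 - 14866) - 13198 = -24158 - 13198 = -37356)
g = -53386 (g = -37356 - 16030 = -53386)
1/(1/(-34790 + g)) = 1/(1/(-34790 - 53386)) = 1/(1/(-88176)) = 1/(-1/88176) = -88176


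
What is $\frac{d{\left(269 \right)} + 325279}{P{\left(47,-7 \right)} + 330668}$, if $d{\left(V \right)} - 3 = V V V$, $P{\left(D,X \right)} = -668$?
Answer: $\frac{6596797}{110000} \approx 59.971$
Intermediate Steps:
$d{\left(V \right)} = 3 + V^{3}$ ($d{\left(V \right)} = 3 + V V V = 3 + V^{2} V = 3 + V^{3}$)
$\frac{d{\left(269 \right)} + 325279}{P{\left(47,-7 \right)} + 330668} = \frac{\left(3 + 269^{3}\right) + 325279}{-668 + 330668} = \frac{\left(3 + 19465109\right) + 325279}{330000} = \left(19465112 + 325279\right) \frac{1}{330000} = 19790391 \cdot \frac{1}{330000} = \frac{6596797}{110000}$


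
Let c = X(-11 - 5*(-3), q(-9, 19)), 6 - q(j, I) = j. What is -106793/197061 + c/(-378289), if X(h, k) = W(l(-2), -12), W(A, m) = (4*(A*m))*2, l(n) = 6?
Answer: -40285110041/74546008629 ≈ -0.54041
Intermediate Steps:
q(j, I) = 6 - j
W(A, m) = 8*A*m (W(A, m) = (4*A*m)*2 = 8*A*m)
X(h, k) = -576 (X(h, k) = 8*6*(-12) = -576)
c = -576
-106793/197061 + c/(-378289) = -106793/197061 - 576/(-378289) = -106793*1/197061 - 576*(-1/378289) = -106793/197061 + 576/378289 = -40285110041/74546008629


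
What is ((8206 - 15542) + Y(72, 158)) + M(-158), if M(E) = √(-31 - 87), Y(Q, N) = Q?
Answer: -7264 + I*√118 ≈ -7264.0 + 10.863*I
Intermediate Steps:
M(E) = I*√118 (M(E) = √(-118) = I*√118)
((8206 - 15542) + Y(72, 158)) + M(-158) = ((8206 - 15542) + 72) + I*√118 = (-7336 + 72) + I*√118 = -7264 + I*√118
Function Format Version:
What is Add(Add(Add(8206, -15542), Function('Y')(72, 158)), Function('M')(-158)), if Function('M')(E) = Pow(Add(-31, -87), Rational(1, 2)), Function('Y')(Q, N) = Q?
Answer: Add(-7264, Mul(I, Pow(118, Rational(1, 2)))) ≈ Add(-7264.0, Mul(10.863, I))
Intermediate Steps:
Function('M')(E) = Mul(I, Pow(118, Rational(1, 2))) (Function('M')(E) = Pow(-118, Rational(1, 2)) = Mul(I, Pow(118, Rational(1, 2))))
Add(Add(Add(8206, -15542), Function('Y')(72, 158)), Function('M')(-158)) = Add(Add(Add(8206, -15542), 72), Mul(I, Pow(118, Rational(1, 2)))) = Add(Add(-7336, 72), Mul(I, Pow(118, Rational(1, 2)))) = Add(-7264, Mul(I, Pow(118, Rational(1, 2))))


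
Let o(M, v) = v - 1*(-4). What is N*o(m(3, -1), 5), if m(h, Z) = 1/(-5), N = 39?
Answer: 351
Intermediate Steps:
m(h, Z) = -⅕
o(M, v) = 4 + v (o(M, v) = v + 4 = 4 + v)
N*o(m(3, -1), 5) = 39*(4 + 5) = 39*9 = 351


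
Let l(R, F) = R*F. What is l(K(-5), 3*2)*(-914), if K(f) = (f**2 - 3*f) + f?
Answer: -191940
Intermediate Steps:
K(f) = f**2 - 2*f
l(R, F) = F*R
l(K(-5), 3*2)*(-914) = ((3*2)*(-5*(-2 - 5)))*(-914) = (6*(-5*(-7)))*(-914) = (6*35)*(-914) = 210*(-914) = -191940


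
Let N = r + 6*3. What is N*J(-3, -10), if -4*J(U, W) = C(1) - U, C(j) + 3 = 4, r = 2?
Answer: -20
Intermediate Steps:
C(j) = 1 (C(j) = -3 + 4 = 1)
J(U, W) = -¼ + U/4 (J(U, W) = -(1 - U)/4 = -¼ + U/4)
N = 20 (N = 2 + 6*3 = 2 + 18 = 20)
N*J(-3, -10) = 20*(-¼ + (¼)*(-3)) = 20*(-¼ - ¾) = 20*(-1) = -20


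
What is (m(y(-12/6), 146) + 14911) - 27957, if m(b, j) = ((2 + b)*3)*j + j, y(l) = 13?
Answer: -6330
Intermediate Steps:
m(b, j) = j + j*(6 + 3*b) (m(b, j) = (6 + 3*b)*j + j = j*(6 + 3*b) + j = j + j*(6 + 3*b))
(m(y(-12/6), 146) + 14911) - 27957 = (146*(7 + 3*13) + 14911) - 27957 = (146*(7 + 39) + 14911) - 27957 = (146*46 + 14911) - 27957 = (6716 + 14911) - 27957 = 21627 - 27957 = -6330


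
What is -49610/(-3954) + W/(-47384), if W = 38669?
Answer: 1098911507/93678168 ≈ 11.731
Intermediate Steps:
-49610/(-3954) + W/(-47384) = -49610/(-3954) + 38669/(-47384) = -49610*(-1/3954) + 38669*(-1/47384) = 24805/1977 - 38669/47384 = 1098911507/93678168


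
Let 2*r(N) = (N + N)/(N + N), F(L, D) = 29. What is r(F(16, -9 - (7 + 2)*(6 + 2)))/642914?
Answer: 1/1285828 ≈ 7.7771e-7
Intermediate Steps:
r(N) = ½ (r(N) = ((N + N)/(N + N))/2 = ((2*N)/((2*N)))/2 = ((2*N)*(1/(2*N)))/2 = (½)*1 = ½)
r(F(16, -9 - (7 + 2)*(6 + 2)))/642914 = (½)/642914 = (½)*(1/642914) = 1/1285828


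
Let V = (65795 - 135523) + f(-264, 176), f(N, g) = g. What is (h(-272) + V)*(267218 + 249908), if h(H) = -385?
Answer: -36166241062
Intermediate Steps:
V = -69552 (V = (65795 - 135523) + 176 = -69728 + 176 = -69552)
(h(-272) + V)*(267218 + 249908) = (-385 - 69552)*(267218 + 249908) = -69937*517126 = -36166241062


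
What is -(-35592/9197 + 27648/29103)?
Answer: 260518440/89220097 ≈ 2.9200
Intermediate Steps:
-(-35592/9197 + 27648/29103) = -(-35592*1/9197 + 27648*(1/29103)) = -(-35592/9197 + 9216/9701) = -1*(-260518440/89220097) = 260518440/89220097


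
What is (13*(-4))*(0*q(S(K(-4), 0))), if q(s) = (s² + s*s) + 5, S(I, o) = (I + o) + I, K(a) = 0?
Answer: 0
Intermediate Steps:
S(I, o) = o + 2*I
q(s) = 5 + 2*s² (q(s) = (s² + s²) + 5 = 2*s² + 5 = 5 + 2*s²)
(13*(-4))*(0*q(S(K(-4), 0))) = (13*(-4))*(0*(5 + 2*(0 + 2*0)²)) = -0*(5 + 2*(0 + 0)²) = -0*(5 + 2*0²) = -0*(5 + 2*0) = -0*(5 + 0) = -0*5 = -52*0 = 0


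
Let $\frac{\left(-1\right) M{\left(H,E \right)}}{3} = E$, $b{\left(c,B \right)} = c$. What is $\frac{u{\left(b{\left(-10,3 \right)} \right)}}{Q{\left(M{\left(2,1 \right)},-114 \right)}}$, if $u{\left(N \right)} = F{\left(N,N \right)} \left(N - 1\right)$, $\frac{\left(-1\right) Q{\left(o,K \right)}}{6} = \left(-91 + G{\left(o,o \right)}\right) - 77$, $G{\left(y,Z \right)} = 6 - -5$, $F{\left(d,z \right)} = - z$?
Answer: $- \frac{55}{471} \approx -0.11677$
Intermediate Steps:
$G{\left(y,Z \right)} = 11$ ($G{\left(y,Z \right)} = 6 + 5 = 11$)
$M{\left(H,E \right)} = - 3 E$
$Q{\left(o,K \right)} = 942$ ($Q{\left(o,K \right)} = - 6 \left(\left(-91 + 11\right) - 77\right) = - 6 \left(-80 - 77\right) = \left(-6\right) \left(-157\right) = 942$)
$u{\left(N \right)} = - N \left(-1 + N\right)$ ($u{\left(N \right)} = - N \left(N - 1\right) = - N \left(-1 + N\right)$)
$\frac{u{\left(b{\left(-10,3 \right)} \right)}}{Q{\left(M{\left(2,1 \right)},-114 \right)}} = \frac{\left(-10\right) \left(1 - -10\right)}{942} = - 10 \left(1 + 10\right) \frac{1}{942} = \left(-10\right) 11 \cdot \frac{1}{942} = \left(-110\right) \frac{1}{942} = - \frac{55}{471}$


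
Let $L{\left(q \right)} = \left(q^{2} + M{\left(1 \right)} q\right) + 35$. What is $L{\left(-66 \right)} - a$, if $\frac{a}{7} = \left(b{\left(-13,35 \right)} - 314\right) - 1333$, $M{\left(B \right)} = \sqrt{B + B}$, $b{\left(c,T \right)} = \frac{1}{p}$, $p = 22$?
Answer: $\frac{350233}{22} - 66 \sqrt{2} \approx 15826.0$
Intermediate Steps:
$b{\left(c,T \right)} = \frac{1}{22}$
$M{\left(B \right)} = \sqrt{2} \sqrt{B}$ ($M{\left(B \right)} = \sqrt{2 B} = \sqrt{2} \sqrt{B}$)
$L{\left(q \right)} = 35 + q^{2} + q \sqrt{2}$ ($L{\left(q \right)} = \left(q^{2} + \sqrt{2} \sqrt{1} q\right) + 35 = \left(q^{2} + \sqrt{2} \cdot 1 q\right) + 35 = \left(q^{2} + \sqrt{2} q\right) + 35 = \left(q^{2} + q \sqrt{2}\right) + 35 = 35 + q^{2} + q \sqrt{2}$)
$a = - \frac{253631}{22}$ ($a = 7 \left(\left(\frac{1}{22} - 314\right) - 1333\right) = 7 \left(- \frac{6907}{22} - 1333\right) = 7 \left(- \frac{36233}{22}\right) = - \frac{253631}{22} \approx -11529.0$)
$L{\left(-66 \right)} - a = \left(35 + \left(-66\right)^{2} - 66 \sqrt{2}\right) - - \frac{253631}{22} = \left(35 + 4356 - 66 \sqrt{2}\right) + \frac{253631}{22} = \left(4391 - 66 \sqrt{2}\right) + \frac{253631}{22} = \frac{350233}{22} - 66 \sqrt{2}$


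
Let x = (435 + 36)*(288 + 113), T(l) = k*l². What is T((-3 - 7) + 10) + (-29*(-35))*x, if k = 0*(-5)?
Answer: 191704065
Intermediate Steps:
k = 0
T(l) = 0 (T(l) = 0*l² = 0)
x = 188871 (x = 471*401 = 188871)
T((-3 - 7) + 10) + (-29*(-35))*x = 0 - 29*(-35)*188871 = 0 + 1015*188871 = 0 + 191704065 = 191704065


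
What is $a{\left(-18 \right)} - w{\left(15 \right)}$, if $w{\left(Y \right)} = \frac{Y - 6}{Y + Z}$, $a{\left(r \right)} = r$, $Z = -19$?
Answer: $- \frac{63}{4} \approx -15.75$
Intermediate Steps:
$w{\left(Y \right)} = \frac{-6 + Y}{-19 + Y}$ ($w{\left(Y \right)} = \frac{Y - 6}{Y - 19} = \frac{-6 + Y}{-19 + Y}$)
$a{\left(-18 \right)} - w{\left(15 \right)} = -18 - \frac{-6 + 15}{-19 + 15} = -18 - \frac{1}{-4} \cdot 9 = -18 - \left(- \frac{1}{4}\right) 9 = -18 - - \frac{9}{4} = -18 + \frac{9}{4} = - \frac{63}{4}$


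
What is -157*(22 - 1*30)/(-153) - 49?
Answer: -8753/153 ≈ -57.209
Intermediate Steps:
-157*(22 - 1*30)/(-153) - 49 = -157*(22 - 30)*(-1)/153 - 49 = -(-1256)*(-1)/153 - 49 = -157*8/153 - 49 = -1256/153 - 49 = -8753/153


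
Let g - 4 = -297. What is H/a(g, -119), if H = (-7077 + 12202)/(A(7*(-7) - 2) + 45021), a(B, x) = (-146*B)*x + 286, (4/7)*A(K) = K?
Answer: -5125/228715907298 ≈ -2.2408e-8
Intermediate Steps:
g = -293 (g = 4 - 297 = -293)
A(K) = 7*K/4
a(B, x) = 286 - 146*B*x (a(B, x) = -146*B*x + 286 = 286 - 146*B*x)
H = 20500/179727 (H = (-7077 + 12202)/(7*(7*(-7) - 2)/4 + 45021) = 5125/(7*(-49 - 2)/4 + 45021) = 5125/((7/4)*(-51) + 45021) = 5125/(-357/4 + 45021) = 5125/(179727/4) = 5125*(4/179727) = 20500/179727 ≈ 0.11406)
H/a(g, -119) = 20500/(179727*(286 - 146*(-293)*(-119))) = 20500/(179727*(286 - 5090582)) = (20500/179727)/(-5090296) = (20500/179727)*(-1/5090296) = -5125/228715907298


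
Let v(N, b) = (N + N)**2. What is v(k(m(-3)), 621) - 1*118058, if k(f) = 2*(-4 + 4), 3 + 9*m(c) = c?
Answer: -118058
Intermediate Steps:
m(c) = -1/3 + c/9
k(f) = 0 (k(f) = 2*0 = 0)
v(N, b) = 4*N**2 (v(N, b) = (2*N)**2 = 4*N**2)
v(k(m(-3)), 621) - 1*118058 = 4*0**2 - 1*118058 = 4*0 - 118058 = 0 - 118058 = -118058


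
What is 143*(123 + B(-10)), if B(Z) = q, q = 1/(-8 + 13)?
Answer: 88088/5 ≈ 17618.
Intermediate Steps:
q = ⅕ (q = 1/5 = ⅕ ≈ 0.20000)
B(Z) = ⅕
143*(123 + B(-10)) = 143*(123 + ⅕) = 143*(616/5) = 88088/5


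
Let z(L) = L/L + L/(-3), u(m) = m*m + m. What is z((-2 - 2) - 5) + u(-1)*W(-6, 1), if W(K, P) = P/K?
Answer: 4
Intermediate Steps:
u(m) = m + m² (u(m) = m² + m = m + m²)
z(L) = 1 - L/3 (z(L) = 1 + L*(-⅓) = 1 - L/3)
z((-2 - 2) - 5) + u(-1)*W(-6, 1) = (1 - ((-2 - 2) - 5)/3) + (-(1 - 1))*(1/(-6)) = (1 - (-4 - 5)/3) + (-1*0)*(1*(-⅙)) = (1 - ⅓*(-9)) + 0*(-⅙) = (1 + 3) + 0 = 4 + 0 = 4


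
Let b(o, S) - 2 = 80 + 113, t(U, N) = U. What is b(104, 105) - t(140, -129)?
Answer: 55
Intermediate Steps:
b(o, S) = 195 (b(o, S) = 2 + (80 + 113) = 2 + 193 = 195)
b(104, 105) - t(140, -129) = 195 - 1*140 = 195 - 140 = 55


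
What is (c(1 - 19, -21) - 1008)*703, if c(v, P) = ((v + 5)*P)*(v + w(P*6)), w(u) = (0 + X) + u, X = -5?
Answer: -29304555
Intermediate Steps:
w(u) = -5 + u (w(u) = (0 - 5) + u = -5 + u)
c(v, P) = P*(5 + v)*(-5 + v + 6*P) (c(v, P) = ((v + 5)*P)*(v + (-5 + P*6)) = ((5 + v)*P)*(v + (-5 + 6*P)) = (P*(5 + v))*(-5 + v + 6*P) = P*(5 + v)*(-5 + v + 6*P))
(c(1 - 19, -21) - 1008)*703 = (-21*(-25 + (1 - 19)² + 30*(-21) + 6*(-21)*(1 - 19)) - 1008)*703 = (-21*(-25 + (-18)² - 630 + 6*(-21)*(-18)) - 1008)*703 = (-21*(-25 + 324 - 630 + 2268) - 1008)*703 = (-21*1937 - 1008)*703 = (-40677 - 1008)*703 = -41685*703 = -29304555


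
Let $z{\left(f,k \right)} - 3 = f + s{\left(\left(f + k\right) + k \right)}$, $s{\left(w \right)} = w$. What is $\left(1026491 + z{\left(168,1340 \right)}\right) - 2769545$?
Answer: $-1740035$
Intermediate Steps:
$z{\left(f,k \right)} = 3 + 2 f + 2 k$ ($z{\left(f,k \right)} = 3 + \left(f + \left(\left(f + k\right) + k\right)\right) = 3 + \left(f + \left(f + 2 k\right)\right) = 3 + \left(2 f + 2 k\right) = 3 + 2 f + 2 k$)
$\left(1026491 + z{\left(168,1340 \right)}\right) - 2769545 = \left(1026491 + \left(3 + 2 \cdot 168 + 2 \cdot 1340\right)\right) - 2769545 = \left(1026491 + \left(3 + 336 + 2680\right)\right) - 2769545 = \left(1026491 + 3019\right) - 2769545 = 1029510 - 2769545 = -1740035$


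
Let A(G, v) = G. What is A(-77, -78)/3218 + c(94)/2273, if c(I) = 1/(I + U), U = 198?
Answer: -25551457/1067919044 ≈ -0.023926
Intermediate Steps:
c(I) = 1/(198 + I) (c(I) = 1/(I + 198) = 1/(198 + I))
A(-77, -78)/3218 + c(94)/2273 = -77/3218 + 1/((198 + 94)*2273) = -77*1/3218 + (1/2273)/292 = -77/3218 + (1/292)*(1/2273) = -77/3218 + 1/663716 = -25551457/1067919044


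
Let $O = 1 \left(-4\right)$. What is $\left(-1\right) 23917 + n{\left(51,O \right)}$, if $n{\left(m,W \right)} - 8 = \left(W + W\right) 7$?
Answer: $-23965$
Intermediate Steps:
$O = -4$
$n{\left(m,W \right)} = 8 + 14 W$ ($n{\left(m,W \right)} = 8 + \left(W + W\right) 7 = 8 + 2 W 7 = 8 + 14 W$)
$\left(-1\right) 23917 + n{\left(51,O \right)} = \left(-1\right) 23917 + \left(8 + 14 \left(-4\right)\right) = -23917 + \left(8 - 56\right) = -23917 - 48 = -23965$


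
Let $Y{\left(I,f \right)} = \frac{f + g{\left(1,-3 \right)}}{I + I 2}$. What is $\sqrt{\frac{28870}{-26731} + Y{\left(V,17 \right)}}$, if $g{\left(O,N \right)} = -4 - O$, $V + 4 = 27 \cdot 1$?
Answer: $\frac{i \sqrt{342503714918}}{614813} \approx 0.9519 i$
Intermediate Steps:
$V = 23$ ($V = -4 + 27 \cdot 1 = -4 + 27 = 23$)
$Y{\left(I,f \right)} = \frac{-5 + f}{3 I}$ ($Y{\left(I,f \right)} = \frac{f - 5}{I + I 2} = \frac{f - 5}{I + 2 I} = \frac{f - 5}{3 I} = \left(-5 + f\right) \frac{1}{3 I} = \frac{-5 + f}{3 I}$)
$\sqrt{\frac{28870}{-26731} + Y{\left(V,17 \right)}} = \sqrt{\frac{28870}{-26731} + \frac{-5 + 17}{3 \cdot 23}} = \sqrt{28870 \left(- \frac{1}{26731}\right) + \frac{1}{3} \cdot \frac{1}{23} \cdot 12} = \sqrt{- \frac{28870}{26731} + \frac{4}{23}} = \sqrt{- \frac{557086}{614813}} = \frac{i \sqrt{342503714918}}{614813}$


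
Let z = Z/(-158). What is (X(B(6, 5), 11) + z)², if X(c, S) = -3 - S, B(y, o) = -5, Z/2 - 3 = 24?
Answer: 1283689/6241 ≈ 205.69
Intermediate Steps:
Z = 54 (Z = 6 + 2*24 = 6 + 48 = 54)
z = -27/79 (z = 54/(-158) = 54*(-1/158) = -27/79 ≈ -0.34177)
(X(B(6, 5), 11) + z)² = ((-3 - 1*11) - 27/79)² = ((-3 - 11) - 27/79)² = (-14 - 27/79)² = (-1133/79)² = 1283689/6241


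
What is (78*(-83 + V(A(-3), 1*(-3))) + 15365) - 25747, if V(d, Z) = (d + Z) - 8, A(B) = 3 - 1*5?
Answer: -17870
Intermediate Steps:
A(B) = -2 (A(B) = 3 - 5 = -2)
V(d, Z) = -8 + Z + d (V(d, Z) = (Z + d) - 8 = -8 + Z + d)
(78*(-83 + V(A(-3), 1*(-3))) + 15365) - 25747 = (78*(-83 + (-8 + 1*(-3) - 2)) + 15365) - 25747 = (78*(-83 + (-8 - 3 - 2)) + 15365) - 25747 = (78*(-83 - 13) + 15365) - 25747 = (78*(-96) + 15365) - 25747 = (-7488 + 15365) - 25747 = 7877 - 25747 = -17870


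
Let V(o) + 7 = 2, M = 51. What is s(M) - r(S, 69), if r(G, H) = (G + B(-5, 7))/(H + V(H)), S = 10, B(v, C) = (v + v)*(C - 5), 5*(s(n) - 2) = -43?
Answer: -1031/160 ≈ -6.4437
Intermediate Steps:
s(n) = -33/5 (s(n) = 2 + (⅕)*(-43) = 2 - 43/5 = -33/5)
B(v, C) = 2*v*(-5 + C) (B(v, C) = (2*v)*(-5 + C) = 2*v*(-5 + C))
V(o) = -5 (V(o) = -7 + 2 = -5)
r(G, H) = (-20 + G)/(-5 + H) (r(G, H) = (G + 2*(-5)*(-5 + 7))/(H - 5) = (G + 2*(-5)*2)/(-5 + H) = (G - 20)/(-5 + H) = (-20 + G)/(-5 + H))
s(M) - r(S, 69) = -33/5 - (-20 + 10)/(-5 + 69) = -33/5 - (-10)/64 = -33/5 - 1*(-5/32) = -33/5 + 5/32 = -1031/160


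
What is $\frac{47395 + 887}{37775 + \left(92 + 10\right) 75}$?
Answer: $\frac{48282}{45425} \approx 1.0629$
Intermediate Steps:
$\frac{47395 + 887}{37775 + \left(92 + 10\right) 75} = \frac{48282}{37775 + 102 \cdot 75} = \frac{48282}{37775 + 7650} = \frac{48282}{45425}$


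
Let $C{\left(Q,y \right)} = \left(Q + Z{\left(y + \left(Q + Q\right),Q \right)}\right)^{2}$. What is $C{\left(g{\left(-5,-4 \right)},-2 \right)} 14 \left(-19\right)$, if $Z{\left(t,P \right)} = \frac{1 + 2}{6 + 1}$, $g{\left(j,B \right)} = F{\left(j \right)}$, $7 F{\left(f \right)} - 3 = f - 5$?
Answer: $- \frac{608}{7} \approx -86.857$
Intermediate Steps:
$F{\left(f \right)} = - \frac{2}{7} + \frac{f}{7}$ ($F{\left(f \right)} = \frac{3}{7} + \frac{f - 5}{7} = \frac{3}{7} + \frac{-5 + f}{7} = \frac{3}{7} + \left(- \frac{5}{7} + \frac{f}{7}\right) = - \frac{2}{7} + \frac{f}{7}$)
$g{\left(j,B \right)} = - \frac{2}{7} + \frac{j}{7}$
$Z{\left(t,P \right)} = \frac{3}{7}$
$C{\left(Q,y \right)} = \left(\frac{3}{7} + Q\right)^{2}$ ($C{\left(Q,y \right)} = \left(Q + \frac{3}{7}\right)^{2} = \left(\frac{3}{7} + Q\right)^{2}$)
$C{\left(g{\left(-5,-4 \right)},-2 \right)} 14 \left(-19\right) = \frac{\left(3 + 7 \left(- \frac{2}{7} + \frac{1}{7} \left(-5\right)\right)\right)^{2}}{49} \cdot 14 \left(-19\right) = \frac{\left(3 + 7 \left(- \frac{2}{7} - \frac{5}{7}\right)\right)^{2}}{49} \cdot 14 \left(-19\right) = \frac{\left(3 + 7 \left(-1\right)\right)^{2}}{49} \cdot 14 \left(-19\right) = \frac{\left(3 - 7\right)^{2}}{49} \cdot 14 \left(-19\right) = \frac{\left(-4\right)^{2}}{49} \cdot 14 \left(-19\right) = \frac{1}{49} \cdot 16 \cdot 14 \left(-19\right) = \frac{16}{49} \cdot 14 \left(-19\right) = \frac{32}{7} \left(-19\right) = - \frac{608}{7}$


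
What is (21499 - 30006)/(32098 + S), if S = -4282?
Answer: -8507/27816 ≈ -0.30583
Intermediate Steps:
(21499 - 30006)/(32098 + S) = (21499 - 30006)/(32098 - 4282) = -8507/27816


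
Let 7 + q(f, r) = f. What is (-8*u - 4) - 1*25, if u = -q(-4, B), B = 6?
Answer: -117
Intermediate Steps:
q(f, r) = -7 + f
u = 11 (u = -(-7 - 4) = -1*(-11) = 11)
(-8*u - 4) - 1*25 = (-8*11 - 4) - 1*25 = (-88 - 4) - 25 = -92 - 25 = -117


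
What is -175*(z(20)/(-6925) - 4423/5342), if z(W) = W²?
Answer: 229362525/1479734 ≈ 155.00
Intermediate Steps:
-175*(z(20)/(-6925) - 4423/5342) = -175*(20²/(-6925) - 4423/5342) = -175*(400*(-1/6925) - 4423*1/5342) = -175*(-16/277 - 4423/5342) = -175*(-1310643/1479734) = 229362525/1479734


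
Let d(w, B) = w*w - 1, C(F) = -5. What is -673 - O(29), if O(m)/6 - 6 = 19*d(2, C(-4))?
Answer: -1051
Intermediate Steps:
d(w, B) = -1 + w**2 (d(w, B) = w**2 - 1 = -1 + w**2)
O(m) = 378 (O(m) = 36 + 6*(19*(-1 + 2**2)) = 36 + 6*(19*(-1 + 4)) = 36 + 6*(19*3) = 36 + 6*57 = 36 + 342 = 378)
-673 - O(29) = -673 - 1*378 = -673 - 378 = -1051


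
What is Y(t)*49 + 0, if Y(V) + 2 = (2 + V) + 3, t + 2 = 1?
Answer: 98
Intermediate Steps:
t = -1 (t = -2 + 1 = -1)
Y(V) = 3 + V (Y(V) = -2 + ((2 + V) + 3) = -2 + (5 + V) = 3 + V)
Y(t)*49 + 0 = (3 - 1)*49 + 0 = 2*49 + 0 = 98 + 0 = 98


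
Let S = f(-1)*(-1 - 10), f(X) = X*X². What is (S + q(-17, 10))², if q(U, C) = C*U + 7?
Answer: 23104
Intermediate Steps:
q(U, C) = 7 + C*U
f(X) = X³
S = 11 (S = (-1)³*(-1 - 10) = -1*(-11) = 11)
(S + q(-17, 10))² = (11 + (7 + 10*(-17)))² = (11 + (7 - 170))² = (11 - 163)² = (-152)² = 23104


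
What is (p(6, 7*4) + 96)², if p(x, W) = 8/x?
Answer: 85264/9 ≈ 9473.8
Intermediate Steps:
(p(6, 7*4) + 96)² = (8/6 + 96)² = (8*(⅙) + 96)² = (4/3 + 96)² = (292/3)² = 85264/9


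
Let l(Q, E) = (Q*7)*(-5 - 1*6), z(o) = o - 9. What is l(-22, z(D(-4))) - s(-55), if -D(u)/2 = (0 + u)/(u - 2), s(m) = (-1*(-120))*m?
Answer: 8294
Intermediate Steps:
s(m) = 120*m
D(u) = -2*u/(-2 + u) (D(u) = -2*(0 + u)/(u - 2) = -2*u/(-2 + u))
z(o) = -9 + o
l(Q, E) = -77*Q (l(Q, E) = (7*Q)*(-5 - 6) = (7*Q)*(-11) = -77*Q)
l(-22, z(D(-4))) - s(-55) = -77*(-22) - 120*(-55) = 1694 - 1*(-6600) = 1694 + 6600 = 8294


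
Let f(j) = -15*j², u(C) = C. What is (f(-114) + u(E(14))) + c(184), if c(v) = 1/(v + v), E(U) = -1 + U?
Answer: -71733135/368 ≈ -1.9493e+5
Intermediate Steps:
c(v) = 1/(2*v)
(f(-114) + u(E(14))) + c(184) = (-15*(-114)² + (-1 + 14)) + (½)/184 = (-15*12996 + 13) + (½)*(1/184) = (-194940 + 13) + 1/368 = -194927 + 1/368 = -71733135/368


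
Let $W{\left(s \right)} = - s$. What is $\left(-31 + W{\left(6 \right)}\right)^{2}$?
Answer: $1369$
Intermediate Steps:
$\left(-31 + W{\left(6 \right)}\right)^{2} = \left(-31 - 6\right)^{2} = \left(-37\right)^{2} = 1369$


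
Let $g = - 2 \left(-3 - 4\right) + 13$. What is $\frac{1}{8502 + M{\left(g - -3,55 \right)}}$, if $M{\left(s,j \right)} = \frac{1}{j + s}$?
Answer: $\frac{85}{722671} \approx 0.00011762$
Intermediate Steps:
$g = 27$ ($g = \left(-2\right) \left(-7\right) + 13 = 14 + 13 = 27$)
$\frac{1}{8502 + M{\left(g - -3,55 \right)}} = \frac{1}{8502 + \frac{1}{55 + \left(27 - -3\right)}} = \frac{1}{8502 + \frac{1}{55 + \left(27 + 3\right)}} = \frac{1}{8502 + \frac{1}{55 + 30}} = \frac{1}{8502 + \frac{1}{85}} = \frac{1}{\frac{722671}{85}} = \frac{85}{722671}$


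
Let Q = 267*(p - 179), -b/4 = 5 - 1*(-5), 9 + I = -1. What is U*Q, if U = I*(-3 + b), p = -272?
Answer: -51779310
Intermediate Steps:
I = -10 (I = -9 - 1 = -10)
b = -40 (b = -4*(5 - 1*(-5)) = -4*(5 + 5) = -4*10 = -40)
Q = -120417 (Q = 267*(-272 - 179) = 267*(-451) = -120417)
U = 430 (U = -10*(-3 - 40) = -10*(-43) = 430)
U*Q = 430*(-120417) = -51779310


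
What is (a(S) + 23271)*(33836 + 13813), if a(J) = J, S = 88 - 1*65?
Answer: 1109935806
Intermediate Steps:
S = 23 (S = 88 - 65 = 23)
(a(S) + 23271)*(33836 + 13813) = (23 + 23271)*(33836 + 13813) = 23294*47649 = 1109935806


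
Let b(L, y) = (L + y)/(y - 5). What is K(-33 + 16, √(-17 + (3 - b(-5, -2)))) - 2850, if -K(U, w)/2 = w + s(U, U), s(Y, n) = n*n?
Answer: -3428 - 2*I*√15 ≈ -3428.0 - 7.746*I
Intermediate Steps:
s(Y, n) = n²
b(L, y) = (L + y)/(-5 + y)
K(U, w) = -2*w - 2*U² (K(U, w) = -2*(w + U²) = -2*w - 2*U²)
K(-33 + 16, √(-17 + (3 - b(-5, -2)))) - 2850 = (-2*√(-17 + (3 - (-5 - 2)/(-5 - 2))) - 2*(-33 + 16)²) - 2850 = (-2*√(-17 + (3 - (-7)/(-7))) - 2*(-17)²) - 2850 = (-2*√(-17 + (3 - (-1)*(-7)/7)) - 2*289) - 2850 = (-2*√(-17 + (3 - 1*1)) - 578) - 2850 = (-2*√(-17 + (3 - 1)) - 578) - 2850 = (-2*√(-17 + 2) - 578) - 2850 = (-2*I*√15 - 578) - 2850 = (-578 - 2*I*√15) - 2850 = -3428 - 2*I*√15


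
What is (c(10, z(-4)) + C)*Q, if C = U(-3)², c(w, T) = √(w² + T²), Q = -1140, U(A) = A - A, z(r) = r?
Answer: -2280*√29 ≈ -12278.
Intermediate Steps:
U(A) = 0
c(w, T) = √(T² + w²)
C = 0 (C = 0² = 0)
(c(10, z(-4)) + C)*Q = (√((-4)² + 10²) + 0)*(-1140) = (√(16 + 100) + 0)*(-1140) = (√116 + 0)*(-1140) = (2*√29 + 0)*(-1140) = (2*√29)*(-1140) = -2280*√29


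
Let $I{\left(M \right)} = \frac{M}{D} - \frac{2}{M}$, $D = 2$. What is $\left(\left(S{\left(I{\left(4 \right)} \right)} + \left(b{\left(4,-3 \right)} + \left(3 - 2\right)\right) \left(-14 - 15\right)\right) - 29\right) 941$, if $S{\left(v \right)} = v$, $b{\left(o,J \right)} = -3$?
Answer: $\frac{57401}{2} \approx 28701.0$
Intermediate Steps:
$I{\left(M \right)} = \frac{M}{2} - \frac{2}{M}$
$\left(\left(S{\left(I{\left(4 \right)} \right)} + \left(b{\left(4,-3 \right)} + \left(3 - 2\right)\right) \left(-14 - 15\right)\right) - 29\right) 941 = \left(\left(\left(\frac{1}{2} \cdot 4 - \frac{2}{4}\right) + \left(-3 + \left(3 - 2\right)\right) \left(-14 - 15\right)\right) - 29\right) 941 = \left(\left(\left(2 - \frac{1}{2}\right) + \left(-3 + \left(3 - 2\right)\right) \left(-29\right)\right) - 29\right) 941 = \left(\left(\left(2 - \frac{1}{2}\right) + \left(-3 + 1\right) \left(-29\right)\right) - 29\right) 941 = \left(\left(\frac{3}{2} - -58\right) - 29\right) 941 = \left(\left(\frac{3}{2} + 58\right) - 29\right) 941 = \left(\frac{119}{2} - 29\right) 941 = \frac{61}{2} \cdot 941 = \frac{57401}{2}$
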